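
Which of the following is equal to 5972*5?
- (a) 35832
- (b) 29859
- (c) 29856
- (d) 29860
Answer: d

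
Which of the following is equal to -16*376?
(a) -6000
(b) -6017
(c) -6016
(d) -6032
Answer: c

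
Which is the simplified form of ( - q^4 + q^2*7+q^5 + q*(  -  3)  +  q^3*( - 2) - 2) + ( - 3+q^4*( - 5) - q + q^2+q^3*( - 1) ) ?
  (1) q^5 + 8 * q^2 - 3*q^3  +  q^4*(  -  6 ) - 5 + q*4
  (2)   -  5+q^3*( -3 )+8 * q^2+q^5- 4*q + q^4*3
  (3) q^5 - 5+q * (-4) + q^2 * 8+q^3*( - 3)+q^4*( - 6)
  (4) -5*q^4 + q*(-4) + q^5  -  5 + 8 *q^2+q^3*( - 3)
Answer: 3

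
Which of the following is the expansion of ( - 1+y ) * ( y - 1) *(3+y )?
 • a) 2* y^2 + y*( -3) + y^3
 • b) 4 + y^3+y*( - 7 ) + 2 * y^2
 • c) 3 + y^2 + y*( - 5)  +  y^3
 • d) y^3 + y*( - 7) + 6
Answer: c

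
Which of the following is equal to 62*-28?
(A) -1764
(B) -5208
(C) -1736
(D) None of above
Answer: C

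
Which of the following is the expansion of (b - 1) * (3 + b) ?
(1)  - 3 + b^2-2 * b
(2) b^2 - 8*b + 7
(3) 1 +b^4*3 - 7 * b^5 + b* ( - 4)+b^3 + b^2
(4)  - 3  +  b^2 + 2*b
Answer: 4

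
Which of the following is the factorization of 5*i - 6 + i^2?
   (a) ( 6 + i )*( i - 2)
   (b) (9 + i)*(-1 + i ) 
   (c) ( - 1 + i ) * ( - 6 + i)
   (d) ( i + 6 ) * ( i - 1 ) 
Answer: d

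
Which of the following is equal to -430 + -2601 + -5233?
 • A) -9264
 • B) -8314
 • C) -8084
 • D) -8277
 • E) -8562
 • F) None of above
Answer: F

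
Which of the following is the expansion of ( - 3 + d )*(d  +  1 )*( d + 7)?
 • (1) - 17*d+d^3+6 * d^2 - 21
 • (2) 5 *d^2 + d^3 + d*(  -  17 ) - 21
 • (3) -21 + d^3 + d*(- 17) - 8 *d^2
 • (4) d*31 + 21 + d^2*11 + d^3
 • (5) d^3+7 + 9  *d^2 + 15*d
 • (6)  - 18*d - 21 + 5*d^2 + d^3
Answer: 2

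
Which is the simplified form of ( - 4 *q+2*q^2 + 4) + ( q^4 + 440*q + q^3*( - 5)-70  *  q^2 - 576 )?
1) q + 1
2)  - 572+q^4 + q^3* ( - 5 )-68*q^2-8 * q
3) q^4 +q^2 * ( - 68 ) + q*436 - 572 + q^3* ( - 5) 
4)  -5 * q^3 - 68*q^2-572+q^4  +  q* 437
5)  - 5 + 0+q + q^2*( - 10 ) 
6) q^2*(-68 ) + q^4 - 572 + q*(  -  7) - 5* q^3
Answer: 3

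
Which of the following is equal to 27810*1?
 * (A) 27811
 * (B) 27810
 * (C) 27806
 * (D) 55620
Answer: B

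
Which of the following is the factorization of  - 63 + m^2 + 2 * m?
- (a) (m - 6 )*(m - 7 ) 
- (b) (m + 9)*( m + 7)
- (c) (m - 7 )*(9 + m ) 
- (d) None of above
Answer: c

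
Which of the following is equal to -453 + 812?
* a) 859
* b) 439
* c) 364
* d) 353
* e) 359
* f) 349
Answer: e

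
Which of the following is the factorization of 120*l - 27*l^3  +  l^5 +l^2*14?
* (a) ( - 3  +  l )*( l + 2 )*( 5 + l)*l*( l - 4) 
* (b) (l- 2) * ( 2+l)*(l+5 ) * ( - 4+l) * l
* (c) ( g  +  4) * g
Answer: a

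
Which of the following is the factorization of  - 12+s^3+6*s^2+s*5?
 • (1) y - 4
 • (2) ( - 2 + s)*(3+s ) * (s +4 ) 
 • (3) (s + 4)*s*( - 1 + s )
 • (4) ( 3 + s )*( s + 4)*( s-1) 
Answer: 4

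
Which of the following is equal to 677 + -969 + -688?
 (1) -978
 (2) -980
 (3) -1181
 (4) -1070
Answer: 2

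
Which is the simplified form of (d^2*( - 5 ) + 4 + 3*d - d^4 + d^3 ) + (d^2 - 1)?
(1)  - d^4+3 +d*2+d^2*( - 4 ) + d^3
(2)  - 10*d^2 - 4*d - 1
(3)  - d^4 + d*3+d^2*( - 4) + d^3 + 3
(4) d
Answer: 3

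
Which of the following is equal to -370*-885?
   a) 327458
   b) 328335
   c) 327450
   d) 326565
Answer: c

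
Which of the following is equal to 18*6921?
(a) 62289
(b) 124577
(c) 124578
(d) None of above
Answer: c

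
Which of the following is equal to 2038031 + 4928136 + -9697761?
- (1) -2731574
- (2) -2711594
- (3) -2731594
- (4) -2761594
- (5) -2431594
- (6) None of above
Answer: 3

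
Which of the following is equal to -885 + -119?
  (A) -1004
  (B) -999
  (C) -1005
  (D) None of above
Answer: A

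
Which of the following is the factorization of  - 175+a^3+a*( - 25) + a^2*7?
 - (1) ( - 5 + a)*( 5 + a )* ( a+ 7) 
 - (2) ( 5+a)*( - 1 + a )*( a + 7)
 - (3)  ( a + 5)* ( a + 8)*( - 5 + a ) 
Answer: 1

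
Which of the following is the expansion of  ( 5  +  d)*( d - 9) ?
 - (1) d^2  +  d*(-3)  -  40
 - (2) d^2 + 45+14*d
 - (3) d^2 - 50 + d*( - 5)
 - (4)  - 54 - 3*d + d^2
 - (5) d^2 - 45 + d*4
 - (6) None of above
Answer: 6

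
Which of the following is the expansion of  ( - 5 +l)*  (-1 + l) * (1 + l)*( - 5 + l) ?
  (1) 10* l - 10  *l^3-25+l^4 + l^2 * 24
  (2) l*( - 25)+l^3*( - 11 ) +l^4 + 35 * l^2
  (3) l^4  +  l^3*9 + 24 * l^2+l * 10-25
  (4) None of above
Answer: 1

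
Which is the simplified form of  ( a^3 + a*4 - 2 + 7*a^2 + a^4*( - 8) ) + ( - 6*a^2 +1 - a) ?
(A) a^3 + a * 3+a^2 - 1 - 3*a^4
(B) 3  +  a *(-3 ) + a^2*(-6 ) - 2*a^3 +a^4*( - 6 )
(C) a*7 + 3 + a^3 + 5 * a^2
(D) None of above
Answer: D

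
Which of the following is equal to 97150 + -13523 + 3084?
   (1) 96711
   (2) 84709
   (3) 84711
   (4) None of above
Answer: 4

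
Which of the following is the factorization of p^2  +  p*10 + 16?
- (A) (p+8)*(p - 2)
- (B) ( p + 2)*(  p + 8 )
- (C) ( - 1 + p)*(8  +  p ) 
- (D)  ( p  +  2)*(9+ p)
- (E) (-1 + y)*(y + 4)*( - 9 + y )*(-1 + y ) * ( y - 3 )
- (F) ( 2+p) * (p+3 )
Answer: B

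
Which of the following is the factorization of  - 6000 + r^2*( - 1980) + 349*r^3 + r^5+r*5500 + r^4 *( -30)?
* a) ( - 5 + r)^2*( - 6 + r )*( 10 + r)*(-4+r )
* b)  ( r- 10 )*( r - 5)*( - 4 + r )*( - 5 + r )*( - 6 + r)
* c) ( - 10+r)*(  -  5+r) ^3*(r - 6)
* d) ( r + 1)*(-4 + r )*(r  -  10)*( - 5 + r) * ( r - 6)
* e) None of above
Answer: b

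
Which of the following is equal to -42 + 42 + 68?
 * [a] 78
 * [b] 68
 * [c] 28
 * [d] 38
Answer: b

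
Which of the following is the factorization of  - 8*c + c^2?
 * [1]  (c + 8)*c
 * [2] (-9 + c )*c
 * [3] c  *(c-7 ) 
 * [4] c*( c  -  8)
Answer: 4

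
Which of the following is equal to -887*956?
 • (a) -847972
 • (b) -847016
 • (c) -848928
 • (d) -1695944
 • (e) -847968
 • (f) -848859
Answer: a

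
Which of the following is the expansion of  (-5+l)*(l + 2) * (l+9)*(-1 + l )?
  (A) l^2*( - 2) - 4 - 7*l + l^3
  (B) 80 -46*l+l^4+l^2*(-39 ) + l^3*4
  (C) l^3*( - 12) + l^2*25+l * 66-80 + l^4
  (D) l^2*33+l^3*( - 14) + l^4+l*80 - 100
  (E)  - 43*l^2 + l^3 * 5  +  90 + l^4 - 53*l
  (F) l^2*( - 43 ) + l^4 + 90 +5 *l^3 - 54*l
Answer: E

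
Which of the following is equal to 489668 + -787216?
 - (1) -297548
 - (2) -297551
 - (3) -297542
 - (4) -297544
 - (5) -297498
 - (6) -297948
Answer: 1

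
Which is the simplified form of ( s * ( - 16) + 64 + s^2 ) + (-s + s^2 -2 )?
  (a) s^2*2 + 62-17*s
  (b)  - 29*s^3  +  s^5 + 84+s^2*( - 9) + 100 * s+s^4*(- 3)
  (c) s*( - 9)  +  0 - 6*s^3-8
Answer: a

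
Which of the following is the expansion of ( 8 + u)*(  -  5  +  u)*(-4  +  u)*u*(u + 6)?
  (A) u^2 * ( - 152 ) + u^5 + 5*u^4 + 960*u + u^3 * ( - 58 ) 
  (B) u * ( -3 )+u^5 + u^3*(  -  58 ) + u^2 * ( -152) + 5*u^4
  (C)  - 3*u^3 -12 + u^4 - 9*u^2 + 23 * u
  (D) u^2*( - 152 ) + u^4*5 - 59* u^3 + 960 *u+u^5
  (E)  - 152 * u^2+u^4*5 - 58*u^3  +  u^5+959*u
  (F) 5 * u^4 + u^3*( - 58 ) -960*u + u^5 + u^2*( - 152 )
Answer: A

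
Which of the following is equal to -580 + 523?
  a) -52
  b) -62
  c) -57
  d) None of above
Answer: c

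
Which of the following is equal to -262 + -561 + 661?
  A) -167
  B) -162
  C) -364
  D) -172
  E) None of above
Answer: B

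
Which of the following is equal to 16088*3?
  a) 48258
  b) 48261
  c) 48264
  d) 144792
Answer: c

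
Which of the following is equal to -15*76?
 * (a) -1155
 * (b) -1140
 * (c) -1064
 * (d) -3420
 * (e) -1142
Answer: b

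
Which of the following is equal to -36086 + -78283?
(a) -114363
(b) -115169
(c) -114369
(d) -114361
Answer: c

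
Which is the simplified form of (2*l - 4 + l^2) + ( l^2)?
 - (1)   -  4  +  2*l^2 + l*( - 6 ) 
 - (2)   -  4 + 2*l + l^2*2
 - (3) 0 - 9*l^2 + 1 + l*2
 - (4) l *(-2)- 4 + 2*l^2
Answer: 2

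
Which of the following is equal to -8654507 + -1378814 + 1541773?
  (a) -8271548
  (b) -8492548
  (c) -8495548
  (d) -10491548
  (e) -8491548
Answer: e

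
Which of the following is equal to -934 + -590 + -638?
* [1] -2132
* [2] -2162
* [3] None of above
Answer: 2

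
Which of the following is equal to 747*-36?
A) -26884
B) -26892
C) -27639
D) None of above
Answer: B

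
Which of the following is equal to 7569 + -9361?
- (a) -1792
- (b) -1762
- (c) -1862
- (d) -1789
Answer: a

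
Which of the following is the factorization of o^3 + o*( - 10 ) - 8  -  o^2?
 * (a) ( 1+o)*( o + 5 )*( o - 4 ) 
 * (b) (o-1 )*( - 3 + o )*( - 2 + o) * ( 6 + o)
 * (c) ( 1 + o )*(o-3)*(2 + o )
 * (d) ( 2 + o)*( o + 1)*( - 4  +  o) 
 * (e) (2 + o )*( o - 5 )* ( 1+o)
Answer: d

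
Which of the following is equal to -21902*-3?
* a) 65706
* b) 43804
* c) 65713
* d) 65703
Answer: a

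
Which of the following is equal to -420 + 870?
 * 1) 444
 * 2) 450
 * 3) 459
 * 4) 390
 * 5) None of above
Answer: 2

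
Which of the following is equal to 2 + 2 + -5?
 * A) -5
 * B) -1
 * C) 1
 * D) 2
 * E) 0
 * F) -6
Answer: B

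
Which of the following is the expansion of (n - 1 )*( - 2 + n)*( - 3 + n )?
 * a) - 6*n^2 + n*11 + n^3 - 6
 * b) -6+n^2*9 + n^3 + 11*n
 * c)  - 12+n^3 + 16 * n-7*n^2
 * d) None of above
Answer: a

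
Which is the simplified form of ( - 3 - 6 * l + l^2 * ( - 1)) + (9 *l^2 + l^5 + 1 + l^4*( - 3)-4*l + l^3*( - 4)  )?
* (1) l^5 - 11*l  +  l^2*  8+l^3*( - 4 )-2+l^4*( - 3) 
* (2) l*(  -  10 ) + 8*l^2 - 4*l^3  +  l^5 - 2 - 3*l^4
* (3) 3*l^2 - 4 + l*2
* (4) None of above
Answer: 2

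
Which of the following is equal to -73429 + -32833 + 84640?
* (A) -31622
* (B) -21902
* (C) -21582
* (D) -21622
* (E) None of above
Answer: D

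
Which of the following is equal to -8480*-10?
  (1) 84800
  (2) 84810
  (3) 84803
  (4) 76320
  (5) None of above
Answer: 1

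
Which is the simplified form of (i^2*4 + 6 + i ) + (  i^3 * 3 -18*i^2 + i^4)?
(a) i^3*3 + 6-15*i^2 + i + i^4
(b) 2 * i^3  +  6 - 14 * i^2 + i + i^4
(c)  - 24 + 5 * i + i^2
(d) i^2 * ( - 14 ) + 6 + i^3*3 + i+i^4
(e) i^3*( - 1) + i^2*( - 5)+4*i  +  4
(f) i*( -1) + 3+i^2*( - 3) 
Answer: d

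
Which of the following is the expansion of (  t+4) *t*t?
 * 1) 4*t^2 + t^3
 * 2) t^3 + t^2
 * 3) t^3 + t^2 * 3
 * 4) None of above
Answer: 1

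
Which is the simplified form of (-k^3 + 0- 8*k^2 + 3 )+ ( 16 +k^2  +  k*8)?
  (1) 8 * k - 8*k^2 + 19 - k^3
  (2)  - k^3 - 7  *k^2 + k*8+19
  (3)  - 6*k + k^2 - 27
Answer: 2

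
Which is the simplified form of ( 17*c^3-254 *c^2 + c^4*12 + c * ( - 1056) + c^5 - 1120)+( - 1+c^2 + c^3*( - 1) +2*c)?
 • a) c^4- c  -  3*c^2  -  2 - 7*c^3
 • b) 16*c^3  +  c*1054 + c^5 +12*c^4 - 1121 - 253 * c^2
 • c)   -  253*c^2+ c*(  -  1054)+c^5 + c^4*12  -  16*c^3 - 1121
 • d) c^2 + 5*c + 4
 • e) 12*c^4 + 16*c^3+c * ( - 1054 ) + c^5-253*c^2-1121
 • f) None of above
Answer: e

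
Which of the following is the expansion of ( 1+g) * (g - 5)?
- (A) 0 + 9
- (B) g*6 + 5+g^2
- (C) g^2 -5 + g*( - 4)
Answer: C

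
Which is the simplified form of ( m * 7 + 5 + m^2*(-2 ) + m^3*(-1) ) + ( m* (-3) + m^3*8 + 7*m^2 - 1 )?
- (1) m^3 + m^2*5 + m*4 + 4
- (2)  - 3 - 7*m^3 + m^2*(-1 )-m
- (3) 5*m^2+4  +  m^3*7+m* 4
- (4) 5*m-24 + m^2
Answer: 3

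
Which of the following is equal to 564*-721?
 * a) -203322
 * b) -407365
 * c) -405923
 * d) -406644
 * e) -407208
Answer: d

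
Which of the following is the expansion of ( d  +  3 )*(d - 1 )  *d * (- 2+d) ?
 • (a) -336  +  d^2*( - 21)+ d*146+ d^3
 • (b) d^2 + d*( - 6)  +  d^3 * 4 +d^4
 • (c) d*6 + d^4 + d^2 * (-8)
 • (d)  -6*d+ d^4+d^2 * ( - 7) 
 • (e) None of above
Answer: e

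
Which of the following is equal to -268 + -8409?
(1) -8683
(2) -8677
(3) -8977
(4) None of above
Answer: 2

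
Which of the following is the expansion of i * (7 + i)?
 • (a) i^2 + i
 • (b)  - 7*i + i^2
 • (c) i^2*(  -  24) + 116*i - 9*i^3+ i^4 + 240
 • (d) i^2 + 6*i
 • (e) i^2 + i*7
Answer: e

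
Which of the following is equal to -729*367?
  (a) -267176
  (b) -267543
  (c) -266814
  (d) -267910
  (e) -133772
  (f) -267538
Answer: b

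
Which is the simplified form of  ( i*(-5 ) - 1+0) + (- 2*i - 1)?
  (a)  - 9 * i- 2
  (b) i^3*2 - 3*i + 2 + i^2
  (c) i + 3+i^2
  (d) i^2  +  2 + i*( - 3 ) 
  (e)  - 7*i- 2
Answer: e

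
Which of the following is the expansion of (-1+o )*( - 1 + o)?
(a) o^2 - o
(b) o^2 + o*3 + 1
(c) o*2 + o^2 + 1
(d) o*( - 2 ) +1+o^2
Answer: d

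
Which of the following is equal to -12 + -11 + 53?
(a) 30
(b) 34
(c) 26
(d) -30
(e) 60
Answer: a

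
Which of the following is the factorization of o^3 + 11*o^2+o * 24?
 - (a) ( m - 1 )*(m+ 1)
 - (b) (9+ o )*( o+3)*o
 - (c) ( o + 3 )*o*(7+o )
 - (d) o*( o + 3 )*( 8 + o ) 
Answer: d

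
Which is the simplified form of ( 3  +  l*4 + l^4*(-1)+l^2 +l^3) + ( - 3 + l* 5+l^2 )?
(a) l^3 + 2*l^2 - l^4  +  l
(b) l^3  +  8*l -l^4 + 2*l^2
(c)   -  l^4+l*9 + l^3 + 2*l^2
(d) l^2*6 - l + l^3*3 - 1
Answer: c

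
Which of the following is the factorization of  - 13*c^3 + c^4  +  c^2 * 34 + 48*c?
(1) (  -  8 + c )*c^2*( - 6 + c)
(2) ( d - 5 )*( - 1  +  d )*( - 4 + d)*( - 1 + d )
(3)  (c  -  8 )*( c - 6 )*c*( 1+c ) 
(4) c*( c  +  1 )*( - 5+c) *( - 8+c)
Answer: 3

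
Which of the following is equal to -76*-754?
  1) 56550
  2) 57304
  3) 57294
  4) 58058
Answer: 2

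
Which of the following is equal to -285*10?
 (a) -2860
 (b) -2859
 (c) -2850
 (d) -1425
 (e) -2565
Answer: c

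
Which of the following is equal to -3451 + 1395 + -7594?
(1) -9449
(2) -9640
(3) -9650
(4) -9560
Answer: 3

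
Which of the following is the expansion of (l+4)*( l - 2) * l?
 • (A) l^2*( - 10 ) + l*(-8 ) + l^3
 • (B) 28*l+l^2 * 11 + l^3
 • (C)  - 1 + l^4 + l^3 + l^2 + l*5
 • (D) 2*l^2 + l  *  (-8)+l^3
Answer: D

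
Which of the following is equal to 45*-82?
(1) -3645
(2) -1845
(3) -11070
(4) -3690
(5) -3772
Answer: 4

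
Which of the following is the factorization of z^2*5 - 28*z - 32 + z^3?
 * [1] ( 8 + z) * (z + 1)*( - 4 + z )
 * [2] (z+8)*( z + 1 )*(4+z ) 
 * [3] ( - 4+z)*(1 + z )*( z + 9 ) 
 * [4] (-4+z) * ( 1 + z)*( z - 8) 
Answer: 1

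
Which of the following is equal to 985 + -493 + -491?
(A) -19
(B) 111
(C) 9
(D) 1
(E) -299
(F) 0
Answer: D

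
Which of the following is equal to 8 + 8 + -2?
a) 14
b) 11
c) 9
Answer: a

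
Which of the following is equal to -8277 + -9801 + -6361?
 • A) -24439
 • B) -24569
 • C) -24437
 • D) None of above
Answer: A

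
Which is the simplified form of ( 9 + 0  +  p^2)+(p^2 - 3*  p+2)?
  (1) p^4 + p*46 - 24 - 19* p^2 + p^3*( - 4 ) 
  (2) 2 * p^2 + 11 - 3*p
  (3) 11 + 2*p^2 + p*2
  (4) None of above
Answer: 2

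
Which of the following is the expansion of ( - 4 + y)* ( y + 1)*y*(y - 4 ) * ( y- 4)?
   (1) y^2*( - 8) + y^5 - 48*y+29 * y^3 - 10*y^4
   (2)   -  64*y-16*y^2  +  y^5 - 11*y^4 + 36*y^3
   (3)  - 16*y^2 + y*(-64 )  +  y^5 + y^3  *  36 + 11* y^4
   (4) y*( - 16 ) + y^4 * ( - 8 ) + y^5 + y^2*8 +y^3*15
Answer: 2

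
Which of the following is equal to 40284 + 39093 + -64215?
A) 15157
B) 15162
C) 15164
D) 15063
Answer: B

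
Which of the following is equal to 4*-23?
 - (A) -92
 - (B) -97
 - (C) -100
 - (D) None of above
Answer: A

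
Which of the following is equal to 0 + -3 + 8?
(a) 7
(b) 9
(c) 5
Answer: c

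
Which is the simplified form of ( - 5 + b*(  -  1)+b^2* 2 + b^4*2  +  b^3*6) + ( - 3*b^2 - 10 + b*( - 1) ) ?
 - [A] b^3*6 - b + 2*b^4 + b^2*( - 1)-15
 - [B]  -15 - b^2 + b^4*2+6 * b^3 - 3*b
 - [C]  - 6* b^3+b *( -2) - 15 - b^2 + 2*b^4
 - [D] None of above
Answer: D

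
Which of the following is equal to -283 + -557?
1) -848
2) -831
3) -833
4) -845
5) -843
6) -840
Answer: 6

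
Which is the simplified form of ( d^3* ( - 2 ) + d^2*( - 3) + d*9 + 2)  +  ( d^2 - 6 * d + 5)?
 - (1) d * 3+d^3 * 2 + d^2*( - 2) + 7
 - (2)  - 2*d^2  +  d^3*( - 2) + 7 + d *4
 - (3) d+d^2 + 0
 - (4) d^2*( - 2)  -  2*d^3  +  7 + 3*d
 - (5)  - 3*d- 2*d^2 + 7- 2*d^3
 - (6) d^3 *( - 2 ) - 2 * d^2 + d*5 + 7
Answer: 4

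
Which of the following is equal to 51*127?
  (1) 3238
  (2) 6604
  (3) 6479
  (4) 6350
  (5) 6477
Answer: 5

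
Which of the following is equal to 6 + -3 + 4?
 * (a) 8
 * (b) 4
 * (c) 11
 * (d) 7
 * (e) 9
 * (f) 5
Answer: d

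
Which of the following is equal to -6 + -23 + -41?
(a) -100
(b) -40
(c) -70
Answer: c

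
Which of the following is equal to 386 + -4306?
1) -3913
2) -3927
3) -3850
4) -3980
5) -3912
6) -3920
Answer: 6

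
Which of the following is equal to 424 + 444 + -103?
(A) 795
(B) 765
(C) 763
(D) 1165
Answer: B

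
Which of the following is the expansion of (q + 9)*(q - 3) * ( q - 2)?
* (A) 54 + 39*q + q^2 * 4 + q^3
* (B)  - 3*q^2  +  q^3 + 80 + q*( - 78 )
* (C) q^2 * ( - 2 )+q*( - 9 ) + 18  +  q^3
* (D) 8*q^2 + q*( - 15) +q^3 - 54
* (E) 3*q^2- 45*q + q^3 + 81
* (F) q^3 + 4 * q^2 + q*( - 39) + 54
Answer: F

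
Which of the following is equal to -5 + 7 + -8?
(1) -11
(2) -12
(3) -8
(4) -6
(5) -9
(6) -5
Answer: 4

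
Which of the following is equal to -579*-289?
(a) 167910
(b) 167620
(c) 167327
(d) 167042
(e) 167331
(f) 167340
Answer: e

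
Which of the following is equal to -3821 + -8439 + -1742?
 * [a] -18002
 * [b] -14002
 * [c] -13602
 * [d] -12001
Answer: b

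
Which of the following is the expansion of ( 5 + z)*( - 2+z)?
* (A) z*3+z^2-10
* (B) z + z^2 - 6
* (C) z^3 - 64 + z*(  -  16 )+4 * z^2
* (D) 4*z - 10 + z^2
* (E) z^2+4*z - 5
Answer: A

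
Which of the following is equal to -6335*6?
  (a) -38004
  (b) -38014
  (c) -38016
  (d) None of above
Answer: d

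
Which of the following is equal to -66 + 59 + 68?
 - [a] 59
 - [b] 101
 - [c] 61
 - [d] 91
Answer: c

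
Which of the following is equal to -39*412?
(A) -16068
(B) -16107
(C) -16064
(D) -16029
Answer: A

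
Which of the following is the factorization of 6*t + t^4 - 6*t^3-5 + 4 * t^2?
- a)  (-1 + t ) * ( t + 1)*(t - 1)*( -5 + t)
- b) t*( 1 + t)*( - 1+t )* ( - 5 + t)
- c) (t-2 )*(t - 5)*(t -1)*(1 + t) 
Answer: a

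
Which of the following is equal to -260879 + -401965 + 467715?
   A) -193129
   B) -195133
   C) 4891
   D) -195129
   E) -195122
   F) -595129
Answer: D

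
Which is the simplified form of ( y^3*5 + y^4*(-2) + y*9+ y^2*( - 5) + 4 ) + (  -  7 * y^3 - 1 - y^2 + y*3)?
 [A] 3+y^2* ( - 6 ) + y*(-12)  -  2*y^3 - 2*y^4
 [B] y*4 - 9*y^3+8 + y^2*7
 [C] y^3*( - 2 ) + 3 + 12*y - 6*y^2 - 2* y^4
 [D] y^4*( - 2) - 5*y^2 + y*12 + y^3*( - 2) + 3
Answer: C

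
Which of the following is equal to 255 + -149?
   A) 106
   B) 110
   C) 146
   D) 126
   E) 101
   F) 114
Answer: A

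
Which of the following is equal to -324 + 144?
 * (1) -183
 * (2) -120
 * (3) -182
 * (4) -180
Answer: 4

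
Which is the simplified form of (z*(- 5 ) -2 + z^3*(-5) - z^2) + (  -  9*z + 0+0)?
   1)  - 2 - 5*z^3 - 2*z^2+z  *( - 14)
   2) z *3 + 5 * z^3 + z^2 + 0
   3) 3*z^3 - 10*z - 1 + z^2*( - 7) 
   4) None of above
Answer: 4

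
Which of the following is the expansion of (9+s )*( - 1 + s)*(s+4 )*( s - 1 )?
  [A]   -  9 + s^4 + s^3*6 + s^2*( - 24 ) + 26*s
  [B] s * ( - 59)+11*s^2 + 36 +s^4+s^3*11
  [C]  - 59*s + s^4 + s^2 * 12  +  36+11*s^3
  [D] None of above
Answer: B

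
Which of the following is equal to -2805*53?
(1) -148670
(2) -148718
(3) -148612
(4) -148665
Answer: 4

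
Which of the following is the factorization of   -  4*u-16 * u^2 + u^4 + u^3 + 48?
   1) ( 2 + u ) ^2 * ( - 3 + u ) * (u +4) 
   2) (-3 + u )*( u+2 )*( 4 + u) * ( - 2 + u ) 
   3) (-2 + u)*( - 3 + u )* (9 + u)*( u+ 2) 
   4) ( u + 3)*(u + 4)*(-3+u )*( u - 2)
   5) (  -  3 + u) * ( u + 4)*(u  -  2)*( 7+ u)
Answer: 2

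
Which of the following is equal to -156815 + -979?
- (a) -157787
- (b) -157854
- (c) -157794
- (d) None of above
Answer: c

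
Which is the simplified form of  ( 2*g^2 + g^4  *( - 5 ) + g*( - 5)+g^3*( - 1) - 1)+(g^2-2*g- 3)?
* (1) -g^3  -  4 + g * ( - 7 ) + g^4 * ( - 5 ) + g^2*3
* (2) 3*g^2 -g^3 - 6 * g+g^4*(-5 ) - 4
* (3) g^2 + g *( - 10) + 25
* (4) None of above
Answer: 1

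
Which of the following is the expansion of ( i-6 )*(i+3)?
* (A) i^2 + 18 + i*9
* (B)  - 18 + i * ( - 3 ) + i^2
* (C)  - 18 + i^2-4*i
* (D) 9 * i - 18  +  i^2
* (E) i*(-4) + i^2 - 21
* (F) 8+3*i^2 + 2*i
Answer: B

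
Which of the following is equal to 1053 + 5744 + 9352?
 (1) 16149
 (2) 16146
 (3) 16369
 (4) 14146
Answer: 1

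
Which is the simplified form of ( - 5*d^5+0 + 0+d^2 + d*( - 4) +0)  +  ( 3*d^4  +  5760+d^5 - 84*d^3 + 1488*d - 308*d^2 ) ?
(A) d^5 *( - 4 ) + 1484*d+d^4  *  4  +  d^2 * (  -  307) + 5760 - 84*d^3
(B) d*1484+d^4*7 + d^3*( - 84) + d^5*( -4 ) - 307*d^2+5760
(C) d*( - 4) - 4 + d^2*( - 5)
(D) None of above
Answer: D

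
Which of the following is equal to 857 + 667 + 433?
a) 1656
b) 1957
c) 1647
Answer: b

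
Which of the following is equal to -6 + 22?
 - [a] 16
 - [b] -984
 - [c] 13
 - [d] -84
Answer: a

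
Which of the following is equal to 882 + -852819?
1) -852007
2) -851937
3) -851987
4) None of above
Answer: 2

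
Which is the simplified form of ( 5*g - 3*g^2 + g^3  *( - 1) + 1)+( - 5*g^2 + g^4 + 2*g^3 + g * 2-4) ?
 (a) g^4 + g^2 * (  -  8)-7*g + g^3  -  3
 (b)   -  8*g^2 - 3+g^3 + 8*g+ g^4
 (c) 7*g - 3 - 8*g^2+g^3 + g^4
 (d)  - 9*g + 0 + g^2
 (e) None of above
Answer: c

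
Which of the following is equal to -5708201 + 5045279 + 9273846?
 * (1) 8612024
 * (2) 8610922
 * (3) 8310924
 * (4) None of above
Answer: 4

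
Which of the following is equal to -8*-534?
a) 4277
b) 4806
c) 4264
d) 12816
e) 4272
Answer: e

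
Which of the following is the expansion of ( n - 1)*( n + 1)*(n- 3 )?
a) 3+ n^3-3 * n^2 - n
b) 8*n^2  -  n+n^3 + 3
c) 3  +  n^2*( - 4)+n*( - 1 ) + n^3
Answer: a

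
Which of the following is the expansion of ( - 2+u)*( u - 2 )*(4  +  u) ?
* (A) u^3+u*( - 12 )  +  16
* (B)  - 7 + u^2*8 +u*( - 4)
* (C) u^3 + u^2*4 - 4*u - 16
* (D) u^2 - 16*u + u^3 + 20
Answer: A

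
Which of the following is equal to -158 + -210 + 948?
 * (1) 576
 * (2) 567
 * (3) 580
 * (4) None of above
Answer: 3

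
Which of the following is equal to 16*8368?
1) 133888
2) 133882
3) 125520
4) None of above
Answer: 1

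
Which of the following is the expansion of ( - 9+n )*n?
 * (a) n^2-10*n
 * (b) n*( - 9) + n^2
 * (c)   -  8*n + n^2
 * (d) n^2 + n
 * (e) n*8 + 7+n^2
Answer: b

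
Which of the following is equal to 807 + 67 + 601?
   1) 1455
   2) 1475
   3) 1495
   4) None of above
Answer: 2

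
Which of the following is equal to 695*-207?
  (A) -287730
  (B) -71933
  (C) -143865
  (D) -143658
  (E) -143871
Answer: C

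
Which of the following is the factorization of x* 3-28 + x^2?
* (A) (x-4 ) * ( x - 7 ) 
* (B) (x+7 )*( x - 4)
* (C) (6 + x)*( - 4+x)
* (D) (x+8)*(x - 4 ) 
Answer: B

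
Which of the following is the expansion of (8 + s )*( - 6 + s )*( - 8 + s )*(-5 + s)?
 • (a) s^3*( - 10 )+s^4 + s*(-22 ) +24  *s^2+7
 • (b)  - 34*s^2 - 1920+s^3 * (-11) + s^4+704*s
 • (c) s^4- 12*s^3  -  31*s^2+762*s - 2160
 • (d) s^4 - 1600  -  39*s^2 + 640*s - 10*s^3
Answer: b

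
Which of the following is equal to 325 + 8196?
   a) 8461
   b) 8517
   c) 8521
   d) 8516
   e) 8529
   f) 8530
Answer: c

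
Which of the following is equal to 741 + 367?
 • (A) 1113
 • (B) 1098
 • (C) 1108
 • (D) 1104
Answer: C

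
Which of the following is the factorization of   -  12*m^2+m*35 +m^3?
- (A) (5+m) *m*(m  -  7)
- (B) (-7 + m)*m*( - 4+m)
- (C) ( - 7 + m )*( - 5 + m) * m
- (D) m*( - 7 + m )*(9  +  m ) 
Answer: C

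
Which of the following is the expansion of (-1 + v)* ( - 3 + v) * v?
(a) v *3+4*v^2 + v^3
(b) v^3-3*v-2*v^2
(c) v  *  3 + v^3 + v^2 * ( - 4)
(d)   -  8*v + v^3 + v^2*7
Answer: c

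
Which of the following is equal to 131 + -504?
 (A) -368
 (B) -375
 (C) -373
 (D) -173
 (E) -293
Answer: C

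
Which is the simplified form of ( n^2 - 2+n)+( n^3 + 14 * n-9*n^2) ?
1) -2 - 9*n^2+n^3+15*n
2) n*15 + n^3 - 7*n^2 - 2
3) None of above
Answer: 3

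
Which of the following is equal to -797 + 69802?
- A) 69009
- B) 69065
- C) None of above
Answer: C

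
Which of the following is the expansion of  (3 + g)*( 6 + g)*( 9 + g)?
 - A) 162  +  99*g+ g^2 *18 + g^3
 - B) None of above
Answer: A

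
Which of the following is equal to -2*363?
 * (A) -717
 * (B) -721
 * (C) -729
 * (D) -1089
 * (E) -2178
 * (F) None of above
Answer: F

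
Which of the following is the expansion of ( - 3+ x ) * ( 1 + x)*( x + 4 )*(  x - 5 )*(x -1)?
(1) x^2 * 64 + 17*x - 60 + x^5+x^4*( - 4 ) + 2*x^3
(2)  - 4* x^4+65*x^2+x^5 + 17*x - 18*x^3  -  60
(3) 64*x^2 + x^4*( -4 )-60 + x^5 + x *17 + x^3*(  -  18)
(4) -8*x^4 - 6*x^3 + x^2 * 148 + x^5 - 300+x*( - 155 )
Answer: 3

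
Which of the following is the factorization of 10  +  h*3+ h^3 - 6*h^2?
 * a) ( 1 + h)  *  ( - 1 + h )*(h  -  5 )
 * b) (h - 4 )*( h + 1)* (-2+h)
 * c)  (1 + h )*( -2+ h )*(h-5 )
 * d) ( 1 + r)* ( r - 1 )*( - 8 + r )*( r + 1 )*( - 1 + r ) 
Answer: c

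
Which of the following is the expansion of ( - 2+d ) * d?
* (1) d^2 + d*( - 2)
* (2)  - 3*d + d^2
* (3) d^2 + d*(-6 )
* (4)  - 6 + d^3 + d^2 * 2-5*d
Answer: 1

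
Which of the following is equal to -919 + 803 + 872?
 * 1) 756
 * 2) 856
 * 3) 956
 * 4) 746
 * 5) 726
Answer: 1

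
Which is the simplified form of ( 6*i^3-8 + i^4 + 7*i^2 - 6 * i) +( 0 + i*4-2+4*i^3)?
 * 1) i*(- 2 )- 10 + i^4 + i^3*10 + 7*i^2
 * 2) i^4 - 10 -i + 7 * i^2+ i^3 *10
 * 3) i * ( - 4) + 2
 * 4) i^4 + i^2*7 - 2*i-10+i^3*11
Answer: 1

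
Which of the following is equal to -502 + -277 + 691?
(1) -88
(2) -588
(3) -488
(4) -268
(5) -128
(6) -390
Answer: 1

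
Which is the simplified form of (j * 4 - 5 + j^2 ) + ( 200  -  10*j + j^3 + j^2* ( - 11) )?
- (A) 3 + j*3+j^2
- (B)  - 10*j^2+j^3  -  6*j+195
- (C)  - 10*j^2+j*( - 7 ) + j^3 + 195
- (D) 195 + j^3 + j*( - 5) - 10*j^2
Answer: B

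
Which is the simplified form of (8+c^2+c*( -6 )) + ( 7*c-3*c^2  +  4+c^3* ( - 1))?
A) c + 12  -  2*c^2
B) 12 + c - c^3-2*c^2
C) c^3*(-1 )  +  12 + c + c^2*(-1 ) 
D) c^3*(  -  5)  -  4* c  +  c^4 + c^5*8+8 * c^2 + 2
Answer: B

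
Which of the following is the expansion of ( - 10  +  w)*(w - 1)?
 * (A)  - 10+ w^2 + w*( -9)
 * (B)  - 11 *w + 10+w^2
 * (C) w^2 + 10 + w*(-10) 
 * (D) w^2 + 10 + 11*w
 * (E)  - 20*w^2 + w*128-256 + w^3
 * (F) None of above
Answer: B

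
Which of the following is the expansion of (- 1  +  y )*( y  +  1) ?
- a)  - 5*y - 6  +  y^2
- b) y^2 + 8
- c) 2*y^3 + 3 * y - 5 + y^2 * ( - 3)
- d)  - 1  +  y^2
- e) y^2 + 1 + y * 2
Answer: d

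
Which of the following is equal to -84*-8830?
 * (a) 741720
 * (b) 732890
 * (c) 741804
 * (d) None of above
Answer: a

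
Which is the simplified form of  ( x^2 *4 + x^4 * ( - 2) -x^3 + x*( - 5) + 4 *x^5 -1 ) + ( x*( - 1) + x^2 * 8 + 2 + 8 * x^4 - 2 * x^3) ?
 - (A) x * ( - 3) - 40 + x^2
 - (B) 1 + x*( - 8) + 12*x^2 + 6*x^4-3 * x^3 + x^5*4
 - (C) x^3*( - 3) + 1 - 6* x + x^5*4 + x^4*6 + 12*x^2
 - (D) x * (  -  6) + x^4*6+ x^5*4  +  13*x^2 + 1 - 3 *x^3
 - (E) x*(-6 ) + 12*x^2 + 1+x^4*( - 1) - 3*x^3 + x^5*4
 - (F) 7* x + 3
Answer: C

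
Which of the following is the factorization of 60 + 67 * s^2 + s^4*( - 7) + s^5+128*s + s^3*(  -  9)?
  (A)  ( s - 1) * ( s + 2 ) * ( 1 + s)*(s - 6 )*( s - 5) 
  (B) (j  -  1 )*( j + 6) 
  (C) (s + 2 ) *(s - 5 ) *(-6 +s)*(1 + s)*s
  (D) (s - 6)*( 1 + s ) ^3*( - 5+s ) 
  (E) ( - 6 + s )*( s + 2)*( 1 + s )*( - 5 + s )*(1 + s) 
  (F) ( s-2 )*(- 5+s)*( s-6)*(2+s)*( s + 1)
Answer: E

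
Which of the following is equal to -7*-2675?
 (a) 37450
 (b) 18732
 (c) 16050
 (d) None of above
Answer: d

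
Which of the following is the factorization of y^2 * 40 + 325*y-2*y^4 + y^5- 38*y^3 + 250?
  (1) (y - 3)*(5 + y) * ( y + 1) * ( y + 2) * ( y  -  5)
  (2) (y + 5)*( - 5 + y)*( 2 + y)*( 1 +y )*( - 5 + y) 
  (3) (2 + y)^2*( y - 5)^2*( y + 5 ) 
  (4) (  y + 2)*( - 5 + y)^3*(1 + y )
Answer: 2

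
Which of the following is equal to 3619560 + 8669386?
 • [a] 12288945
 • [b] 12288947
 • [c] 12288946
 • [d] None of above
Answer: c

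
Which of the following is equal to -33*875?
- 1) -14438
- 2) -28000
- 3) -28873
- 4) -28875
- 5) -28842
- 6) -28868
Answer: 4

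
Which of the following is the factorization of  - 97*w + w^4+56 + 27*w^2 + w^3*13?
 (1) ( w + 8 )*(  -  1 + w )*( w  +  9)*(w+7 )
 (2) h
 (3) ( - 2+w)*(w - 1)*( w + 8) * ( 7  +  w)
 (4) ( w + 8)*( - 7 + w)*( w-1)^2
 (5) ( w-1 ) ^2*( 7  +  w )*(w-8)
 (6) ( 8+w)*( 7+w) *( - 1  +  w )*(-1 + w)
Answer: 6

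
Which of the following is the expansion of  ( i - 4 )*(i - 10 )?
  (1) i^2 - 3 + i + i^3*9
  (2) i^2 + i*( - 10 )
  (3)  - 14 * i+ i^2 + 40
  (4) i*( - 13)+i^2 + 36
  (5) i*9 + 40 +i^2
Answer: 3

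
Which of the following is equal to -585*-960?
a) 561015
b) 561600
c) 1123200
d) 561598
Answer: b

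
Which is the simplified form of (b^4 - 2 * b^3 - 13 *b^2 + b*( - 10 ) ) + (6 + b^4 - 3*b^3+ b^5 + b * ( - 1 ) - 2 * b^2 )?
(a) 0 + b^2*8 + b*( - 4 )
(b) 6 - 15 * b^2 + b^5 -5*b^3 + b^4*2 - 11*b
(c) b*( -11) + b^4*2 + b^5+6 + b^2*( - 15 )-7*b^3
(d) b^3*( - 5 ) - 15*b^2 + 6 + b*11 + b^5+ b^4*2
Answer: b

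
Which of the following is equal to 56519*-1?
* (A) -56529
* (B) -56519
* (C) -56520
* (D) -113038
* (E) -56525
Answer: B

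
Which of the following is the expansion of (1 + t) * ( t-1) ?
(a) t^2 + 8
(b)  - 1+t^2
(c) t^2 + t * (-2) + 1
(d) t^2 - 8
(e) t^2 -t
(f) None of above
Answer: b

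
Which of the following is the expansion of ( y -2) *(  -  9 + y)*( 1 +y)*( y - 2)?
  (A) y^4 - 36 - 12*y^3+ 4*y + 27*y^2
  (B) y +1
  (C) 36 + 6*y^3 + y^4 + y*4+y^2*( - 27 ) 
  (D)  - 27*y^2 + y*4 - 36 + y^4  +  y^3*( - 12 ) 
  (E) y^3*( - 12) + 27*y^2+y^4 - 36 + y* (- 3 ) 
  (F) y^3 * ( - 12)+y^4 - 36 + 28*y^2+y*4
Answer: A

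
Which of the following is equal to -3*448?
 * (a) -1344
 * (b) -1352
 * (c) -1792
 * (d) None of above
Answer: a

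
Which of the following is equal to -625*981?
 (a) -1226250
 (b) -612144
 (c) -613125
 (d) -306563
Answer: c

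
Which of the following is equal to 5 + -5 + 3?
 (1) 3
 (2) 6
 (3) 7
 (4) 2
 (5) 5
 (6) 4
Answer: 1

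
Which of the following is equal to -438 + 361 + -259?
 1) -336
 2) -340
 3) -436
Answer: 1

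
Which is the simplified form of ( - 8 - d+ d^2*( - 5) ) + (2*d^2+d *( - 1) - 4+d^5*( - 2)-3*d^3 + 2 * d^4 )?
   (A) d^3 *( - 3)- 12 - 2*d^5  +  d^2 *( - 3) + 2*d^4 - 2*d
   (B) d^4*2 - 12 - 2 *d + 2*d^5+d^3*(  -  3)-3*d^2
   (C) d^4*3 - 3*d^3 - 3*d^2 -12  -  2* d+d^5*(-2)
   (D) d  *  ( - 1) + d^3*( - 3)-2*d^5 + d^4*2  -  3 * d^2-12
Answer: A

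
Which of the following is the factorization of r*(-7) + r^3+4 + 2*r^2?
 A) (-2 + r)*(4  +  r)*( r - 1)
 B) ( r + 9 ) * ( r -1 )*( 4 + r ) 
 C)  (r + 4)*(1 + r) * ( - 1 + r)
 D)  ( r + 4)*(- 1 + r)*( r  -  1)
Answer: D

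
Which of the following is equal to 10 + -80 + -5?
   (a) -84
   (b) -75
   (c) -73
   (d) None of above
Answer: b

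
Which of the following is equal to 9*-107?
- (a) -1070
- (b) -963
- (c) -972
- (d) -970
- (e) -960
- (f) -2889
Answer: b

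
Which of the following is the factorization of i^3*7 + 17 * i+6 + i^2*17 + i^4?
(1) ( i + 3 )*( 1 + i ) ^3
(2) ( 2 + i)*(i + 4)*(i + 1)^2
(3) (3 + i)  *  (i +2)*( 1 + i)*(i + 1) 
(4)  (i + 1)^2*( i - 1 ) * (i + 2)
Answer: 3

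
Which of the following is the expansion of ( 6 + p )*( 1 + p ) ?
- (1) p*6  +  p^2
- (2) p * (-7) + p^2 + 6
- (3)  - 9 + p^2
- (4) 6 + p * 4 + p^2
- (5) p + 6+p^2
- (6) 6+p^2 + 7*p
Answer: 6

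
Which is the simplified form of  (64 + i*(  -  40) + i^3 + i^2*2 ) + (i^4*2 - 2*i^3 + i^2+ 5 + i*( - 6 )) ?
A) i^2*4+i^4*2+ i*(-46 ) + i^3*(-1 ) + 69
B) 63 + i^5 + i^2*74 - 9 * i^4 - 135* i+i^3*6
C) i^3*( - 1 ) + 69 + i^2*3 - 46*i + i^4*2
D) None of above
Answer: C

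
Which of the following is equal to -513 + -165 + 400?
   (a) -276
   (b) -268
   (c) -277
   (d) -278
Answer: d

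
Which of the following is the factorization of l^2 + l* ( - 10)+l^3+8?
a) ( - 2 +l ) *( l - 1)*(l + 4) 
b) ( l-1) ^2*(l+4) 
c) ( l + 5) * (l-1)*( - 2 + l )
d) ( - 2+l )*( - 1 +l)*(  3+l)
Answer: a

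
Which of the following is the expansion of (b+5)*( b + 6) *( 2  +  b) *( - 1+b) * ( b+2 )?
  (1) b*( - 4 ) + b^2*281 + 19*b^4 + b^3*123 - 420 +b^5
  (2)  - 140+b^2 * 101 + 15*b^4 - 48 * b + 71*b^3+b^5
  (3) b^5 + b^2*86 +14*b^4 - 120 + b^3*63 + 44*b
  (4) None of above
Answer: 4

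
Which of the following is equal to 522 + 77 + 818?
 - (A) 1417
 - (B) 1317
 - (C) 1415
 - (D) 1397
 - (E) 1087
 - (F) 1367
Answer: A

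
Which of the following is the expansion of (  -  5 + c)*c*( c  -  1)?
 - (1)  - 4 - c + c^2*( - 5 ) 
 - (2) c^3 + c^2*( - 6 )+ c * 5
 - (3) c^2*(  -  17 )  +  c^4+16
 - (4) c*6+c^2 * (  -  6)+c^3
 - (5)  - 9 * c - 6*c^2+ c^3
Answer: 2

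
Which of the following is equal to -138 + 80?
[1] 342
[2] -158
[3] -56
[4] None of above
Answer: 4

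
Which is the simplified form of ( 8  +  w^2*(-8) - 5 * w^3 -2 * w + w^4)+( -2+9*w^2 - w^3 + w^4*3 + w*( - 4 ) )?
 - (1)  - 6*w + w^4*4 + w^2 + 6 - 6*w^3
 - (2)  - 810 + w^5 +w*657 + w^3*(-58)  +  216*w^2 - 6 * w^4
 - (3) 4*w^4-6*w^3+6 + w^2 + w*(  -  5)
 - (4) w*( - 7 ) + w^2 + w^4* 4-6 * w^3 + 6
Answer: 1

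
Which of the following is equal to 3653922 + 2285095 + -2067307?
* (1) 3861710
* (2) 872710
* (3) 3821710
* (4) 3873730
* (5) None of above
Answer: 5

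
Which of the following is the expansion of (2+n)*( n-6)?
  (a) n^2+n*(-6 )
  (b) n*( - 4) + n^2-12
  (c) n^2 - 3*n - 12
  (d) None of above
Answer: b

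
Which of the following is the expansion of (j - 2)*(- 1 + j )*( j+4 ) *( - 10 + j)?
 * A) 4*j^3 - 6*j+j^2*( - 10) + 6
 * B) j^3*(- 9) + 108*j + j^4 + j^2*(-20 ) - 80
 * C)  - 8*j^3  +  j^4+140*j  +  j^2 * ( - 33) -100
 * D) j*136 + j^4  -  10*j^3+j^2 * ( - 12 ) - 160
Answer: B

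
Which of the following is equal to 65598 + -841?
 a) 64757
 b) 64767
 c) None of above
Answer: a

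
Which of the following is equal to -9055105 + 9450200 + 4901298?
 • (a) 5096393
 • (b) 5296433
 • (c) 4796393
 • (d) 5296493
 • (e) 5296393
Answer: e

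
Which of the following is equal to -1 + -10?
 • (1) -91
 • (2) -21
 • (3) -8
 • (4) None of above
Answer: 4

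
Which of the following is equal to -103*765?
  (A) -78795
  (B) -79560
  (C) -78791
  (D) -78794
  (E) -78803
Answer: A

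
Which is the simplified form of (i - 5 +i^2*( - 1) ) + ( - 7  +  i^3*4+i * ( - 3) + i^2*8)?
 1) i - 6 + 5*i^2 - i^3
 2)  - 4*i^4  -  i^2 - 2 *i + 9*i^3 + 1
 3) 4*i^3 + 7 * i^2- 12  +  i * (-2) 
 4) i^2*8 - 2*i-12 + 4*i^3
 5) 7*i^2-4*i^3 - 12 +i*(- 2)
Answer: 3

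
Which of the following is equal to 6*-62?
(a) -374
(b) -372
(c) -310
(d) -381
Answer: b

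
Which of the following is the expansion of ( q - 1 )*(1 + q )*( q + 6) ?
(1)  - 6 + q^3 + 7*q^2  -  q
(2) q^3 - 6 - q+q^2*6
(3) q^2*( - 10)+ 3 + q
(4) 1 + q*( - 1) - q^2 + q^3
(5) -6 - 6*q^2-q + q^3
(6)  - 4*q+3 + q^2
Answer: 2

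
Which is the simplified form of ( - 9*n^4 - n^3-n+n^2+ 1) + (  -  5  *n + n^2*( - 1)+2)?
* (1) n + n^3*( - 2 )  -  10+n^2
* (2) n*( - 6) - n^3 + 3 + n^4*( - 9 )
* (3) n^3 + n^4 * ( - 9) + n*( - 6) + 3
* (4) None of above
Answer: 2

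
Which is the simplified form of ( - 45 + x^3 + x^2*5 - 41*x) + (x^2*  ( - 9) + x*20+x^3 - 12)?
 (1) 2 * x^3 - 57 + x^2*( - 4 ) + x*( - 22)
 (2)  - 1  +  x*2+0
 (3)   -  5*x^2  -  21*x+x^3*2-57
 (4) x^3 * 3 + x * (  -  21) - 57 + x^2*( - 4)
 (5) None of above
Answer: 5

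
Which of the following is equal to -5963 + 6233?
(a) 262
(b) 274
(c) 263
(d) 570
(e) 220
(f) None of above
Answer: f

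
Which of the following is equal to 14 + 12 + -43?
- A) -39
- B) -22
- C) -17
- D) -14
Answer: C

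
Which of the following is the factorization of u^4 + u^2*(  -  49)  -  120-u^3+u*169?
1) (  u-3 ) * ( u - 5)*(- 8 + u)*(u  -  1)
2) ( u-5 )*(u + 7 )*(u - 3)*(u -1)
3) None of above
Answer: 3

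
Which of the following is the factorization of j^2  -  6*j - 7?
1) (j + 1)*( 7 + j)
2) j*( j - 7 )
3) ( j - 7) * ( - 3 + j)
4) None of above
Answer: 4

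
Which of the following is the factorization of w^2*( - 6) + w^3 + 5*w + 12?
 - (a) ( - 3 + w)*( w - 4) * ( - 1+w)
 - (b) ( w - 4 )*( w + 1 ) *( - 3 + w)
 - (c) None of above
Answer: b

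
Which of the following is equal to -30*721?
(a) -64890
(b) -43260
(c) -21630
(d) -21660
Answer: c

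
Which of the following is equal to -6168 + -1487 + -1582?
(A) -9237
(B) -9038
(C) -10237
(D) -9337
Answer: A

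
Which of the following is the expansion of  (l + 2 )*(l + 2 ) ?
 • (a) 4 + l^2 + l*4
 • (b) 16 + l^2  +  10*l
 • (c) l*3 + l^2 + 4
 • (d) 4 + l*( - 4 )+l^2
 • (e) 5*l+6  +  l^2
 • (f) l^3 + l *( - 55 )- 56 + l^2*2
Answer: a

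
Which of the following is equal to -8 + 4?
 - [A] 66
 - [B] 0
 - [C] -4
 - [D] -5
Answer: C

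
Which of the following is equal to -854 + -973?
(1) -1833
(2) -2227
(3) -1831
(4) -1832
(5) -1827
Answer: 5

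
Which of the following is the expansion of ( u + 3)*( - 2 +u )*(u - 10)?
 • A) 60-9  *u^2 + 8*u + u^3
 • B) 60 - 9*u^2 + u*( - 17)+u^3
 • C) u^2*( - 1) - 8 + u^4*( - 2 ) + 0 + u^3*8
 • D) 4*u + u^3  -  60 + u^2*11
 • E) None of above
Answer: E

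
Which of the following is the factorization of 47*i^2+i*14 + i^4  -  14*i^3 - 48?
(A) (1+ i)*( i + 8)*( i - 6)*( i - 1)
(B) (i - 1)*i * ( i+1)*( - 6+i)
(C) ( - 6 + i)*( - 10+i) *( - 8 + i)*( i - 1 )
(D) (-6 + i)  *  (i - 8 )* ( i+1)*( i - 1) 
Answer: D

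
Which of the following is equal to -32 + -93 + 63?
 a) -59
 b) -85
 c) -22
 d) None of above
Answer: d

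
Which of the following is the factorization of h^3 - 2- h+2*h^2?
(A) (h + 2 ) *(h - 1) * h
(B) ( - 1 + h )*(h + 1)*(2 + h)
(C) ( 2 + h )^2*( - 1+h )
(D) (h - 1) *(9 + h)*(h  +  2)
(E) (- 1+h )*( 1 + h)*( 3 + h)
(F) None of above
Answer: B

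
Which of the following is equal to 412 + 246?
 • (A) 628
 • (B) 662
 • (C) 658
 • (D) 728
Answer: C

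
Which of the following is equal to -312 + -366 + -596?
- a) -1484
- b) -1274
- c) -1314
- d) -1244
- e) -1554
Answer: b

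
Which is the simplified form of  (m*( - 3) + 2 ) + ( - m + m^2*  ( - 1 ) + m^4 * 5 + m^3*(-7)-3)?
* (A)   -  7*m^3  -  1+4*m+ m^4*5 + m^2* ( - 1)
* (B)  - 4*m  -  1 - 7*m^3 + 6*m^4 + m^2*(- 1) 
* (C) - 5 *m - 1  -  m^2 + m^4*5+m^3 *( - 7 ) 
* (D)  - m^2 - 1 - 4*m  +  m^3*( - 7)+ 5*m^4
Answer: D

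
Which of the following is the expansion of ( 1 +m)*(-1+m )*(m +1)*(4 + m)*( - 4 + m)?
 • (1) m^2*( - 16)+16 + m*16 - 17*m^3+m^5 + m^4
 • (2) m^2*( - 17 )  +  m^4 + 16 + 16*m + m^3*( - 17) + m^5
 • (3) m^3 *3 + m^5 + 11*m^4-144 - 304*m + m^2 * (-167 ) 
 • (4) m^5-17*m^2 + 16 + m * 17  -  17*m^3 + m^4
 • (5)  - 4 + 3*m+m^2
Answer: 2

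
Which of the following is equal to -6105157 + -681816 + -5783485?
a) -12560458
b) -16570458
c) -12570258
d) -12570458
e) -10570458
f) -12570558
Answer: d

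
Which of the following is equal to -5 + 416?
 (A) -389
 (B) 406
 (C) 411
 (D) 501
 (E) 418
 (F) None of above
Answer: C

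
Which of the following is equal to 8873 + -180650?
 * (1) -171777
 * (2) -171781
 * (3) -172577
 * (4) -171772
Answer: 1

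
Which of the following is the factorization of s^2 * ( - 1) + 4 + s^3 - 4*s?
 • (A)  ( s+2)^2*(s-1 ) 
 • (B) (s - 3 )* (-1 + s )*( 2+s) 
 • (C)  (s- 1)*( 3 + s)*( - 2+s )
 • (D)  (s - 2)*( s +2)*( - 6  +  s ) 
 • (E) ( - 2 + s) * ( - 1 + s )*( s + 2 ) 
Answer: E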